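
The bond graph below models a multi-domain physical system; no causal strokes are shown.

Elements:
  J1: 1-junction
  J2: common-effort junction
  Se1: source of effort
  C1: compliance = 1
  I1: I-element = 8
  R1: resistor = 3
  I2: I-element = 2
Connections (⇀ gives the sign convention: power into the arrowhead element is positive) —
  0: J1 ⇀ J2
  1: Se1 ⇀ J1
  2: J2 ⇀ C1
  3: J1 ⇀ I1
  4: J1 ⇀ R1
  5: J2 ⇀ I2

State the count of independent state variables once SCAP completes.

b1 stroke at J1  (Se1 fixes effort; stroke away)
b2 stroke at J2  (C1 integral (e out))
b0 stroke at J1  (common-e at J2 fixed by 2)
b5 stroke at I2  (J2 effort already set via bond 2)
b3 stroke at I1  (prefer integral on I1)
b4 stroke at J1  (J1: bond 3 brought flow, rest push out)

3  (C1, I1, I2 all integral)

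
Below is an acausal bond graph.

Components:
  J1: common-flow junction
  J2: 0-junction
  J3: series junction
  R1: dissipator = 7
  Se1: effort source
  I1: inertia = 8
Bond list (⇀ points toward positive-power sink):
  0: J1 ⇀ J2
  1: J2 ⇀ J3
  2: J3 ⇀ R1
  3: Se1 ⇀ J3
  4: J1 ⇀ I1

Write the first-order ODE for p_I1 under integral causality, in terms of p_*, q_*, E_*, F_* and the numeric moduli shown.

#3 →J3  (Se1 (Se) sets effort on bond)
#4 →I1  (I1: I, integral causality)
#0 →J1  (J1 flow already set via bond 4)
#1 →J2  (J2 needs exactly one e-in)
#2 →J3  (common-f at J3 fixed by 1)

dp_I1/dt = E_Se1 - 7*p_I1/8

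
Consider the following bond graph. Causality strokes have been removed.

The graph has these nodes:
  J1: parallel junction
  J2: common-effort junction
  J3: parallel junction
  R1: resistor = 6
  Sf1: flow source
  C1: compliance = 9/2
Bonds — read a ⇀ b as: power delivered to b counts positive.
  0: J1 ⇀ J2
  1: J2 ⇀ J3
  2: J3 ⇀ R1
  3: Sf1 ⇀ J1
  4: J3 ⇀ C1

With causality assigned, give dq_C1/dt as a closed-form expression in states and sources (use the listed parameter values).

bond 3 →Sf1  (Sf1: flow source, stroke at near end)
bond 0 →J1  (closing 0-jn rule on J1)
bond 1 →J2  (J2 needs exactly one e-in)
bond 4 →J3  (prefer integral on C1)
bond 2 →R1  (common-e at J3 fixed by 4)

dq_C1/dt = F_Sf1 - q_C1/27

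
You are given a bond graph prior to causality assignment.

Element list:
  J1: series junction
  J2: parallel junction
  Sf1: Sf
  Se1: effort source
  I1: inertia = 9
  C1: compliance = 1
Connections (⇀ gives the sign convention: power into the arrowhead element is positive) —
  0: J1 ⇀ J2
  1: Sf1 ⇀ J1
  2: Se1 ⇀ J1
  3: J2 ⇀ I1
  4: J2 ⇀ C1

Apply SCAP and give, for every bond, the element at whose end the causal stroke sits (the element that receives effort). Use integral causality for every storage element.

β0 |J1
β1 |Sf1
β2 |J1
β3 |I1
β4 |J2

#1 |Sf1  (Sf1 (Sf) sets flow on bond)
#2 |J1  (Se1: effort source, stroke at far end)
#0 |J1  (J1 flow already set via bond 1)
#3 |I1  (prefer integral on I1)
#4 |J2  (only one effort-in slot at J2)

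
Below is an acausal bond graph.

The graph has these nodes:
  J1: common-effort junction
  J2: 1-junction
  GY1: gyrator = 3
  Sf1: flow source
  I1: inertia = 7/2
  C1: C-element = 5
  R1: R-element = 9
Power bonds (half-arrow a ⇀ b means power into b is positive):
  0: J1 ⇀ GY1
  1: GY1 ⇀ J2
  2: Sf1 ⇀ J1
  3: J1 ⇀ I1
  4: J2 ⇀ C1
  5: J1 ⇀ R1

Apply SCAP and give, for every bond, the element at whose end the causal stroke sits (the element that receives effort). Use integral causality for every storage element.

bond 2 →Sf1  (Sf1 (Sf) sets flow on bond)
bond 3 →I1  (I1: I, integral causality)
bond 4 →J2  (prefer integral on C1)
bond 1 →GY1  (J2 needs exactly one f-in)
bond 0 →GY1  (through GY1, causality inverts; strokes same side of GY1)
bond 5 →J1  (only one effort-in slot at J1)

b0 stroke at GY1
b1 stroke at GY1
b2 stroke at Sf1
b3 stroke at I1
b4 stroke at J2
b5 stroke at J1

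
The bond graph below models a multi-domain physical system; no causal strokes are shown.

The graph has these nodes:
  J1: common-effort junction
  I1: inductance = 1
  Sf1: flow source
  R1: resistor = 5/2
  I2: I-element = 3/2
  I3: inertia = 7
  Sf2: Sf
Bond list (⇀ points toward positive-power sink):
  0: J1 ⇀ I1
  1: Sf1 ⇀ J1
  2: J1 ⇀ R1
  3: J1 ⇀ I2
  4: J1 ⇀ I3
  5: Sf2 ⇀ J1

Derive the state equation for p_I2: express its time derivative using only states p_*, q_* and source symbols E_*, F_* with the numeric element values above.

dp_I2/dt = 5*F_Sf1/2 + 5*F_Sf2/2 - 5*p_I1/2 - 5*p_I2/3 - 5*p_I3/14

b1 stroke at Sf1  (source Sf1 imposes f)
b5 stroke at Sf2  (Sf2 fixes flow; stroke at Sf2)
b0 stroke at I1  (prefer integral on I1)
b3 stroke at I2  (I2 integral (f out))
b4 stroke at I3  (prefer integral on I3)
b2 stroke at J1  (J1 needs exactly one e-in)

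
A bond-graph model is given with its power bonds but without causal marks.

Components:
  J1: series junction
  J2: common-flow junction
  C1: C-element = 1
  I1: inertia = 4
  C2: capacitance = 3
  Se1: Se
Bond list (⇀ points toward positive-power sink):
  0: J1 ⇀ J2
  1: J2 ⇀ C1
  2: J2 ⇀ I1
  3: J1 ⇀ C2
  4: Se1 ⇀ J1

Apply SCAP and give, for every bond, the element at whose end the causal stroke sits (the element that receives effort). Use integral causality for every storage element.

bond 4 →J1  (Se1 fixes effort; stroke away)
bond 1 →J2  (C1: C, integral causality)
bond 2 →I1  (I1 outputs flow p/I1)
bond 0 →J2  (1-jn J2 has f-setter on 2)
bond 3 →J1  (J1 flow already set via bond 0)

b0 stroke→J2
b1 stroke→J2
b2 stroke→I1
b3 stroke→J1
b4 stroke→J1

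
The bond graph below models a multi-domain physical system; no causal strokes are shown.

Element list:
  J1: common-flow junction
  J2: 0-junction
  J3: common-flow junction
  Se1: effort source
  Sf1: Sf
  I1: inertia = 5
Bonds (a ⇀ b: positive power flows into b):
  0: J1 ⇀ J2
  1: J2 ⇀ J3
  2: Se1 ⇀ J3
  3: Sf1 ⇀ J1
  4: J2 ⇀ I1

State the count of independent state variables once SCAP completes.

1  (I1 all integral)

β2 stroke→J3  (Se1 (Se) sets effort on bond)
β3 stroke→Sf1  (Sf1 (Sf) sets flow on bond)
β0 stroke→J1  (J1 flow already set via bond 3)
β1 stroke→J2  (only one flow-in slot at J3)
β4 stroke→I1  (common-e at J2 fixed by 1)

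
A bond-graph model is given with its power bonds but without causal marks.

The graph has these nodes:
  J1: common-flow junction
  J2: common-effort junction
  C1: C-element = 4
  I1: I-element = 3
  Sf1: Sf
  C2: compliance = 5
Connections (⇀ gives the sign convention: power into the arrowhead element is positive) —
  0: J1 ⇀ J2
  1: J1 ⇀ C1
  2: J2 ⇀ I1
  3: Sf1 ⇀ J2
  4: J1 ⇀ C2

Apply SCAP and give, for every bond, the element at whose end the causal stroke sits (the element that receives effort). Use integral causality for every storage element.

#3 →Sf1  (source Sf1 imposes f)
#1 →J1  (C1 outputs effort q/C1)
#2 →I1  (I1 outputs flow p/I1)
#0 →J2  (closing 0-jn rule on J2)
#4 →J1  (J1 flow already set via bond 0)

β0 →J2
β1 →J1
β2 →I1
β3 →Sf1
β4 →J1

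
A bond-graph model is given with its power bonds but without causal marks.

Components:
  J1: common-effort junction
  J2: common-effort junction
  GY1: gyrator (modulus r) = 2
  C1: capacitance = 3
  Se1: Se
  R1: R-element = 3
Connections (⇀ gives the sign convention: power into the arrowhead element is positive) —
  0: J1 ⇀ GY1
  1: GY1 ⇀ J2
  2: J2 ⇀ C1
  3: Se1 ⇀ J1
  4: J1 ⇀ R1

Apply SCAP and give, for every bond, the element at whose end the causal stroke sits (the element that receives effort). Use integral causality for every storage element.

bond 0 →GY1
bond 1 →GY1
bond 2 →J2
bond 3 →J1
bond 4 →R1

#3 |J1  (source Se1 imposes e)
#0 |GY1  (J1 effort already set via bond 3)
#4 |R1  (0-jn J1 has e-setter on 3)
#1 |GY1  (GY1: gyrator matches bond 0)
#2 |J2  (closing 0-jn rule on J2)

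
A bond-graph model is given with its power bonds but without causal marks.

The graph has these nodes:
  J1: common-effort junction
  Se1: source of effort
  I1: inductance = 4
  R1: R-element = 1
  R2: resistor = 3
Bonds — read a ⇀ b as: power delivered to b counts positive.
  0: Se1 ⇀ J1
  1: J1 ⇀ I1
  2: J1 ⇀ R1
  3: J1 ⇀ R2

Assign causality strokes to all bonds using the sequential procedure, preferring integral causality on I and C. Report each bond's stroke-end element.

b0 stroke→J1  (source Se1 imposes e)
b1 stroke→I1  (J1: bond 0 brought effort, rest push out)
b2 stroke→R1  (0-jn J1 has e-setter on 0)
b3 stroke→R2  (common-e at J1 fixed by 0)

b0 stroke→J1
b1 stroke→I1
b2 stroke→R1
b3 stroke→R2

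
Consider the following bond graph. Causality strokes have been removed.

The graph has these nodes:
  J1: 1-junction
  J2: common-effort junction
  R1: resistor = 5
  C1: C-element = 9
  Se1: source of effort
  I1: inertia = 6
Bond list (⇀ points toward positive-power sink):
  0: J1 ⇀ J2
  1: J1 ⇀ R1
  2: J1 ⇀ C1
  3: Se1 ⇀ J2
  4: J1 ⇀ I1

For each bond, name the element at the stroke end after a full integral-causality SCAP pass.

b0 |J1
b1 |J1
b2 |J1
b3 |J2
b4 |I1

bond 3 →J2  (source Se1 imposes e)
bond 0 →J1  (J2: bond 3 brought effort, rest push out)
bond 2 →J1  (C1 outputs effort q/C1)
bond 4 →I1  (I1 integral (f out))
bond 1 →J1  (1-jn J1 has f-setter on 4)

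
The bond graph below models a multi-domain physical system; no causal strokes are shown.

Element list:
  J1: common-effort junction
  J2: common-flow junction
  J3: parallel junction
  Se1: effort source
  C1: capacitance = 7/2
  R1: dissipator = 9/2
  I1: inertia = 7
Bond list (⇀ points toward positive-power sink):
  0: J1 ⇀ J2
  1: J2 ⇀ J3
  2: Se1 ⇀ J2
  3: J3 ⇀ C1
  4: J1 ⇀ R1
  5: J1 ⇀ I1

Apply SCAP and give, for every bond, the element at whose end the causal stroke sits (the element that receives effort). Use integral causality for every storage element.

#2 stroke at J2  (Se1 fixes effort; stroke away)
#3 stroke at J3  (C1 outputs effort q/C1)
#1 stroke at J2  (J3: bond 3 brought effort, rest push out)
#0 stroke at J1  (closing 1-jn rule on J2)
#4 stroke at R1  (0-jn J1 has e-setter on 0)
#5 stroke at I1  (J1: bond 0 brought effort, rest push out)

#0 |J1
#1 |J2
#2 |J2
#3 |J3
#4 |R1
#5 |I1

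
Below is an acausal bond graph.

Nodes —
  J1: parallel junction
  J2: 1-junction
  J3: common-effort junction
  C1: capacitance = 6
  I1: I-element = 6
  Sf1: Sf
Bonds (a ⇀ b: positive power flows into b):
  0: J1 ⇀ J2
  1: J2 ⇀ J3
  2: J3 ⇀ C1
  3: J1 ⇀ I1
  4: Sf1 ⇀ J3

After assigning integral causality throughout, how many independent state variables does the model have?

2  (C1, I1 all integral)

β4 stroke→Sf1  (source Sf1 imposes f)
β2 stroke→J3  (C1 outputs effort q/C1)
β1 stroke→J2  (0-jn J3 has e-setter on 2)
β0 stroke→J1  (J2: last free bond brings flow in)
β3 stroke→I1  (common-e at J1 fixed by 0)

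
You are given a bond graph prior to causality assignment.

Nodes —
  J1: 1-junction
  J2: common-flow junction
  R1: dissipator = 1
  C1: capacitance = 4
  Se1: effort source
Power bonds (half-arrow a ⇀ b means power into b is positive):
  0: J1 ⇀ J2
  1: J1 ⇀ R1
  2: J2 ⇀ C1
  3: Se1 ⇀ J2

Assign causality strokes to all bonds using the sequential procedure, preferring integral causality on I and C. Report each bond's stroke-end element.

#0 →J1
#1 →R1
#2 →J2
#3 →J2

bond 3 →J2  (source Se1 imposes e)
bond 2 →J2  (C1 integral (e out))
bond 0 →J1  (J2 needs exactly one f-in)
bond 1 →R1  (only one flow-in slot at J1)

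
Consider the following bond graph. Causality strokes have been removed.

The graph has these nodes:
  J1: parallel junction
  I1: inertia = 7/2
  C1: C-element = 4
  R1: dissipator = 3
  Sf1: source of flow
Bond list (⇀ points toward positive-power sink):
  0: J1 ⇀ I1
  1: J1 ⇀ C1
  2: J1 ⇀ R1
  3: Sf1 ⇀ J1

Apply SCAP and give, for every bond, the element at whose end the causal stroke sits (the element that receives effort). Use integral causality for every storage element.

bond 0 stroke→I1
bond 1 stroke→J1
bond 2 stroke→R1
bond 3 stroke→Sf1

β3 |Sf1  (Sf1: flow source, stroke at near end)
β0 |I1  (I1 integral (f out))
β1 |J1  (C1 outputs effort q/C1)
β2 |R1  (J1: bond 1 brought effort, rest push out)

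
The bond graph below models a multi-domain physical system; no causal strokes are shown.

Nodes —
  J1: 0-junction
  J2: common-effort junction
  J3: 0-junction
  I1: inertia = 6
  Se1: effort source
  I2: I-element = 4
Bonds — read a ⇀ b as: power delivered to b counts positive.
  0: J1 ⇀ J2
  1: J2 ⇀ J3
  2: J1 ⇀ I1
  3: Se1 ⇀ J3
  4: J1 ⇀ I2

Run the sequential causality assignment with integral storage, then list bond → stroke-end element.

β0 stroke at J1
β1 stroke at J2
β2 stroke at I1
β3 stroke at J3
β4 stroke at I2

bond 3 stroke at J3  (Se1: effort source, stroke at far end)
bond 1 stroke at J2  (J3 effort already set via bond 3)
bond 0 stroke at J1  (J2: bond 1 brought effort, rest push out)
bond 2 stroke at I1  (J1: bond 0 brought effort, rest push out)
bond 4 stroke at I2  (J1 effort already set via bond 0)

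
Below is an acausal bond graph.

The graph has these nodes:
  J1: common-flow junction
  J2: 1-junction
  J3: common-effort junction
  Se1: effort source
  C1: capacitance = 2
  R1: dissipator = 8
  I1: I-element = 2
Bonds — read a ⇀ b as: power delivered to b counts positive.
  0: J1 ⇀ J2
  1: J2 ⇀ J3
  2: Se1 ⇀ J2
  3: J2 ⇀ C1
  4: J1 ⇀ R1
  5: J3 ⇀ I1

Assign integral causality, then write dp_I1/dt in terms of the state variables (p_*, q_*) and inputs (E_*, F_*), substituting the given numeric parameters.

dp_I1/dt = E_Se1 - 4*p_I1 - q_C1/2

β2 |J2  (source Se1 imposes e)
β3 |J2  (C1: C, integral causality)
β5 |I1  (prefer integral on I1)
β1 |J3  (J3 needs exactly one e-in)
β0 |J2  (1-jn J2 has f-setter on 1)
β4 |J1  (common-f at J1 fixed by 0)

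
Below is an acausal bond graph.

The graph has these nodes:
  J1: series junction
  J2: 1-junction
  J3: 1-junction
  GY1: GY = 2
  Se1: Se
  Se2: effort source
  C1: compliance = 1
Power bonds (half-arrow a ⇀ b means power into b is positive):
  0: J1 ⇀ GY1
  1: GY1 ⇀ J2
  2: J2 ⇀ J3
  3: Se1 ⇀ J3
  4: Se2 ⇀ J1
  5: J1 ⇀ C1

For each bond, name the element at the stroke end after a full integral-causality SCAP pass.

β0 stroke at GY1
β1 stroke at GY1
β2 stroke at J2
β3 stroke at J3
β4 stroke at J1
β5 stroke at J1

b3 stroke→J3  (Se1 (Se) sets effort on bond)
b4 stroke→J1  (Se2: effort source, stroke at far end)
b2 stroke→J2  (J3 needs exactly one f-in)
b1 stroke→GY1  (only one flow-in slot at J2)
b0 stroke→GY1  (GY GY1: same side as bond 1)
b5 stroke→J1  (common-f at J1 fixed by 0)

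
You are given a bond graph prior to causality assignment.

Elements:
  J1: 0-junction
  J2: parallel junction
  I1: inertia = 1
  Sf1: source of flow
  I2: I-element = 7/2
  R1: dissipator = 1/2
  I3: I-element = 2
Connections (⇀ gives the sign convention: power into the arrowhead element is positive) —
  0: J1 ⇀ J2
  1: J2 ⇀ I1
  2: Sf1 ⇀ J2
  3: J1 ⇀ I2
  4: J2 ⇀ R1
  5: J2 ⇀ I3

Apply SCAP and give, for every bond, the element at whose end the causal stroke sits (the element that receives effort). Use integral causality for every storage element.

b0 stroke→J1
b1 stroke→I1
b2 stroke→Sf1
b3 stroke→I2
b4 stroke→J2
b5 stroke→I3

b2 stroke at Sf1  (source Sf1 imposes f)
b1 stroke at I1  (I1: I, integral causality)
b3 stroke at I2  (I2 outputs flow p/I2)
b0 stroke at J1  (J1: last free bond brings effort in)
b5 stroke at I3  (prefer integral on I3)
b4 stroke at J2  (J2 needs exactly one e-in)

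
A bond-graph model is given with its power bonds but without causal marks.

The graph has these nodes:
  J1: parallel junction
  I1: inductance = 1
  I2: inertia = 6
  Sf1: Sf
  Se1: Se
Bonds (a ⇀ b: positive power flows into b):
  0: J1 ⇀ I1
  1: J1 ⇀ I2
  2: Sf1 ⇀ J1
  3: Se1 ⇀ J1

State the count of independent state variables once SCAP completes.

2  (I1, I2 all integral)

β2 stroke→Sf1  (Sf1 (Sf) sets flow on bond)
β3 stroke→J1  (Se1 fixes effort; stroke away)
β0 stroke→I1  (common-e at J1 fixed by 3)
β1 stroke→I2  (J1 effort already set via bond 3)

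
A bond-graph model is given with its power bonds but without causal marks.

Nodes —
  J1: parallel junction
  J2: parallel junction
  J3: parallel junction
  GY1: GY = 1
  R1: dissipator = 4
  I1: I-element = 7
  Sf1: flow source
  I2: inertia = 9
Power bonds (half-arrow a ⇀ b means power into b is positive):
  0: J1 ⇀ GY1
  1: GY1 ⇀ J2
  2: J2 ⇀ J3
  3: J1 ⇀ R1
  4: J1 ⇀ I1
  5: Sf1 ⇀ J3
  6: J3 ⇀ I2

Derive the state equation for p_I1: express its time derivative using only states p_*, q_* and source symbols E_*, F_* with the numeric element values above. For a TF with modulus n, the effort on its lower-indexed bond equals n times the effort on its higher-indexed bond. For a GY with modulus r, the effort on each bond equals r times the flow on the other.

dp_I1/dt = -F_Sf1 + p_I2/9

bond 5 stroke at Sf1  (Sf1 (Sf) sets flow on bond)
bond 4 stroke at I1  (prefer integral on I1)
bond 6 stroke at I2  (I2 integral (f out))
bond 2 stroke at J3  (only one effort-in slot at J3)
bond 1 stroke at J2  (J2 needs exactly one e-in)
bond 0 stroke at J1  (GY GY1: same side as bond 1)
bond 3 stroke at R1  (J1 effort already set via bond 0)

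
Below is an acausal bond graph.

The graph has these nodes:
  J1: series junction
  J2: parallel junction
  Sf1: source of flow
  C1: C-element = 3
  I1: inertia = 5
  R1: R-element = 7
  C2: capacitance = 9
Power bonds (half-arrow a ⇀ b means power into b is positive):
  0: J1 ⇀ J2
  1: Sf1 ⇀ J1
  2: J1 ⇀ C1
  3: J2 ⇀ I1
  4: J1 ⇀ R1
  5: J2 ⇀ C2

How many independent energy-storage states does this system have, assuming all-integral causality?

bond 1 stroke→Sf1  (Sf1 (Sf) sets flow on bond)
bond 0 stroke→J1  (1-jn J1 has f-setter on 1)
bond 2 stroke→J1  (J1 flow already set via bond 1)
bond 4 stroke→J1  (common-f at J1 fixed by 1)
bond 3 stroke→I1  (I1 integral (f out))
bond 5 stroke→J2  (J2: last free bond brings effort in)

3  (C1, C2, I1 all integral)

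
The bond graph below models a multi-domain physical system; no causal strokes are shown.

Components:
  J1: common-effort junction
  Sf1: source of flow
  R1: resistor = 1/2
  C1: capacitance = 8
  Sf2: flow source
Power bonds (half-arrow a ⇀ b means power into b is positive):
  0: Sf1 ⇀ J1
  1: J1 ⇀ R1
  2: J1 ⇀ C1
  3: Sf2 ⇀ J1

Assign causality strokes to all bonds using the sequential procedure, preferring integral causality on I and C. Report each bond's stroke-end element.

bond 0 stroke at Sf1
bond 1 stroke at R1
bond 2 stroke at J1
bond 3 stroke at Sf2

bond 0 stroke at Sf1  (Sf1: flow source, stroke at near end)
bond 3 stroke at Sf2  (source Sf2 imposes f)
bond 2 stroke at J1  (prefer integral on C1)
bond 1 stroke at R1  (J1 effort already set via bond 2)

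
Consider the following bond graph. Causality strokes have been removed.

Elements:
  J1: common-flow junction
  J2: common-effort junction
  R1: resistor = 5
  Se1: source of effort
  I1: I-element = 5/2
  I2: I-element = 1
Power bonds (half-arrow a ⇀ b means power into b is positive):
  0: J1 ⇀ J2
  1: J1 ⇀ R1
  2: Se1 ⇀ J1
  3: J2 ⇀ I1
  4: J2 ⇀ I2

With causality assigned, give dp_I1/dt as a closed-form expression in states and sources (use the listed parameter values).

dp_I1/dt = E_Se1 - 2*p_I1 - 5*p_I2

b2 stroke→J1  (Se1 fixes effort; stroke away)
b3 stroke→I1  (I1 outputs flow p/I1)
b4 stroke→I2  (I2: I, integral causality)
b0 stroke→J2  (only one effort-in slot at J2)
b1 stroke→J1  (J1 flow already set via bond 0)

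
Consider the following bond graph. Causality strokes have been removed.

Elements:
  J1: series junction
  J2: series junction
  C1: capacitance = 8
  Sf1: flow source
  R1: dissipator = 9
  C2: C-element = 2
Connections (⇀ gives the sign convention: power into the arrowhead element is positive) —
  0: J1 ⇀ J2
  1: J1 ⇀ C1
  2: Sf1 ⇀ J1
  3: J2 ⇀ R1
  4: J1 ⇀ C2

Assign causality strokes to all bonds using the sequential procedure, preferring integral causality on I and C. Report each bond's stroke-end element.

β2 |Sf1  (source Sf1 imposes f)
β0 |J1  (1-jn J1 has f-setter on 2)
β1 |J1  (1-jn J1 has f-setter on 2)
β4 |J1  (J1 flow already set via bond 2)
β3 |J2  (J2: bond 0 brought flow, rest push out)

#0 →J1
#1 →J1
#2 →Sf1
#3 →J2
#4 →J1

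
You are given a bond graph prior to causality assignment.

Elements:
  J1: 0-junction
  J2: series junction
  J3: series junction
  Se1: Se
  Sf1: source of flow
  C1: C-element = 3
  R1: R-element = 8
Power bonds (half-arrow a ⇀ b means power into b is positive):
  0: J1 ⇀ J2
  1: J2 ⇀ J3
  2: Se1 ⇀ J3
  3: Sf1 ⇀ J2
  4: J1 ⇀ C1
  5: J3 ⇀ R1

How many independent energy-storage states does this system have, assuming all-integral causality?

b2 →J3  (source Se1 imposes e)
b3 →Sf1  (Sf1 (Sf) sets flow on bond)
b0 →J2  (1-jn J2 has f-setter on 3)
b1 →J2  (J2 flow already set via bond 3)
b5 →J3  (1-jn J3 has f-setter on 1)
b4 →J1  (closing 0-jn rule on J1)

1  (C1 all integral)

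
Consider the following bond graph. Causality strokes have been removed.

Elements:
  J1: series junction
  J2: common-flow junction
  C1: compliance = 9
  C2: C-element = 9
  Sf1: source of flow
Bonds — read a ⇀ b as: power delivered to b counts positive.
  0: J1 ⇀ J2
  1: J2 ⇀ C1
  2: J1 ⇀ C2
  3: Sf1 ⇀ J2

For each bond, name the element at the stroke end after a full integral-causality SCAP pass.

b0 stroke at J2
b1 stroke at J2
b2 stroke at J1
b3 stroke at Sf1

b3 |Sf1  (Sf1 (Sf) sets flow on bond)
b0 |J2  (common-f at J2 fixed by 3)
b1 |J2  (J2 flow already set via bond 3)
b2 |J1  (J1: bond 0 brought flow, rest push out)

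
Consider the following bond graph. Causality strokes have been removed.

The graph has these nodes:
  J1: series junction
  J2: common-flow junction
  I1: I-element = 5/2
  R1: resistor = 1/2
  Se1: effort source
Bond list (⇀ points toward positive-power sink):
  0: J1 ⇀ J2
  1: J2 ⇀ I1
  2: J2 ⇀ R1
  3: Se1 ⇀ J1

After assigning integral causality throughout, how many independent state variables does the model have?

1  (I1 all integral)

β3 →J1  (Se1 (Se) sets effort on bond)
β0 →J2  (J1: last free bond brings flow in)
β1 →I1  (I1: I, integral causality)
β2 →J2  (J2 flow already set via bond 1)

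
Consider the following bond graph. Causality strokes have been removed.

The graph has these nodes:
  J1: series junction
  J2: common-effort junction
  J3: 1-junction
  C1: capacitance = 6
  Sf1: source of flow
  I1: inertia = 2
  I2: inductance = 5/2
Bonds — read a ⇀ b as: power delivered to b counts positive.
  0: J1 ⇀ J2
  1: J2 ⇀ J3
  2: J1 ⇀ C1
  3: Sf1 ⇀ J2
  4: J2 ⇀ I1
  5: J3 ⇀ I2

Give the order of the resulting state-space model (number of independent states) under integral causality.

#3 stroke→Sf1  (source Sf1 imposes f)
#2 stroke→J1  (prefer integral on C1)
#0 stroke→J2  (J1 needs exactly one f-in)
#1 stroke→J3  (common-e at J2 fixed by 0)
#4 stroke→I1  (J2 effort already set via bond 0)
#5 stroke→I2  (closing 1-jn rule on J3)

3  (C1, I1, I2 all integral)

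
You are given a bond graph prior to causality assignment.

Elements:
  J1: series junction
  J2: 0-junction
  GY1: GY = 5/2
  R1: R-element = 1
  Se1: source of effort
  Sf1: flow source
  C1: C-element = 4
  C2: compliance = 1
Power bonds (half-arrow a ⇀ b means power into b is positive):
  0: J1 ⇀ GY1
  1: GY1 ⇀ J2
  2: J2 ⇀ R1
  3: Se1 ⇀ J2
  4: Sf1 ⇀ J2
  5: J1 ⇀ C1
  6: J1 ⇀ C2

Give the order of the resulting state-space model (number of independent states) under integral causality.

2  (C1, C2 all integral)

#3 |J2  (Se1 fixes effort; stroke away)
#4 |Sf1  (Sf1 (Sf) sets flow on bond)
#1 |GY1  (J2 effort already set via bond 3)
#2 |R1  (0-jn J2 has e-setter on 3)
#0 |GY1  (GY GY1: same side as bond 1)
#5 |J1  (J1: bond 0 brought flow, rest push out)
#6 |J1  (1-jn J1 has f-setter on 0)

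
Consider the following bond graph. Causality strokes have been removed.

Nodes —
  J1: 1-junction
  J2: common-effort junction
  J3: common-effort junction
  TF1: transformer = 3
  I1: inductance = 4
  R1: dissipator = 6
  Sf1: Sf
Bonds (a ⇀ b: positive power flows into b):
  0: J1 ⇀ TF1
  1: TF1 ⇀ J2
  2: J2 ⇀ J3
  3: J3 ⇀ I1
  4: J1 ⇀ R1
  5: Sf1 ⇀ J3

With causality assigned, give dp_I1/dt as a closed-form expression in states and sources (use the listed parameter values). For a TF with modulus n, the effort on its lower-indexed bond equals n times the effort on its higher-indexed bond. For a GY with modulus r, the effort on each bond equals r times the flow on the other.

dp_I1/dt = 2*F_Sf1/3 - p_I1/6

b5 →Sf1  (Sf1 fixes flow; stroke at Sf1)
b3 →I1  (prefer integral on I1)
b2 →J3  (closing 0-jn rule on J3)
b1 →J2  (J2: last free bond brings effort in)
b0 →TF1  (TF TF1: opposite of bond 1)
b4 →J1  (J1: bond 0 brought flow, rest push out)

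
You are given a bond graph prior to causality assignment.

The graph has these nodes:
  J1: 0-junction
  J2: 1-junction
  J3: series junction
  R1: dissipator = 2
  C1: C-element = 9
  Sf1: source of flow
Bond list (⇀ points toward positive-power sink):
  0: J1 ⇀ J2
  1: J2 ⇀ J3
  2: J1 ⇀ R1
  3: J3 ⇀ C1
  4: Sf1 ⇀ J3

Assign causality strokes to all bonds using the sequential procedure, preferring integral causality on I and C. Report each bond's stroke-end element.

#4 |Sf1  (Sf1 fixes flow; stroke at Sf1)
#1 |J3  (J3: bond 4 brought flow, rest push out)
#3 |J3  (common-f at J3 fixed by 4)
#0 |J2  (1-jn J2 has f-setter on 1)
#2 |J1  (J1 needs exactly one e-in)

b0 |J2
b1 |J3
b2 |J1
b3 |J3
b4 |Sf1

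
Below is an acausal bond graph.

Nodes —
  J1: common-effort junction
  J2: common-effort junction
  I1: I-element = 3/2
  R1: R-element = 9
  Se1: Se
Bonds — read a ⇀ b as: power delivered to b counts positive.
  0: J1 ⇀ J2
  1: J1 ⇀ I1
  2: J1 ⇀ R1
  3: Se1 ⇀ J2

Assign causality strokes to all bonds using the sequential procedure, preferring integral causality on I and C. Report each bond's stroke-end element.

b0 →J1
b1 →I1
b2 →R1
b3 →J2

β3 |J2  (Se1: effort source, stroke at far end)
β0 |J1  (J2 effort already set via bond 3)
β1 |I1  (common-e at J1 fixed by 0)
β2 |R1  (0-jn J1 has e-setter on 0)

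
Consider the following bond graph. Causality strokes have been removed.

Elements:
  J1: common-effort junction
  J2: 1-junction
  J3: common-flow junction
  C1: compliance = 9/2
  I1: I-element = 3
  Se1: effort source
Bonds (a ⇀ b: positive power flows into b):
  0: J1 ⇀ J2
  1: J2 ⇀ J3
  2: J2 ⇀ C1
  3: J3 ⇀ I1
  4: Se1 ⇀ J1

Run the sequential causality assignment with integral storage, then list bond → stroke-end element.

b4 |J1  (Se1: effort source, stroke at far end)
b0 |J2  (0-jn J1 has e-setter on 4)
b2 |J2  (C1: C, integral causality)
b1 |J3  (only one flow-in slot at J2)
b3 |I1  (closing 1-jn rule on J3)

#0 stroke→J2
#1 stroke→J3
#2 stroke→J2
#3 stroke→I1
#4 stroke→J1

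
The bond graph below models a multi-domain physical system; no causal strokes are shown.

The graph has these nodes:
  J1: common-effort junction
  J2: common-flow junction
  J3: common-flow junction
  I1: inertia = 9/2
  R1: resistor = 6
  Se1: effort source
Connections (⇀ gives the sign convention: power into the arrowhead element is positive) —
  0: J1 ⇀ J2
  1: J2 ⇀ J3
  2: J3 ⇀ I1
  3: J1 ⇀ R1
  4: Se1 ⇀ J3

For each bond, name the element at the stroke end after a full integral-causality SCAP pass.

bond 0 →J2
bond 1 →J3
bond 2 →I1
bond 3 →J1
bond 4 →J3

bond 4 stroke→J3  (Se1 (Se) sets effort on bond)
bond 2 stroke→I1  (I1 integral (f out))
bond 1 stroke→J3  (J3: bond 2 brought flow, rest push out)
bond 0 stroke→J2  (J2 flow already set via bond 1)
bond 3 stroke→J1  (J1 needs exactly one e-in)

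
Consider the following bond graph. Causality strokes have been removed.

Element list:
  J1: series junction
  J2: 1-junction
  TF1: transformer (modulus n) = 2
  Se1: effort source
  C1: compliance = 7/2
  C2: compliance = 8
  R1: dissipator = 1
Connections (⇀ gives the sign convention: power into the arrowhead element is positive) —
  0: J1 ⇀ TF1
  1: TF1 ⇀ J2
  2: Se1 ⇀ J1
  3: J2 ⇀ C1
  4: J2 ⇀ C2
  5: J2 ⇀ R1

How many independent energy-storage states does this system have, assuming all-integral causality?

2  (C1, C2 all integral)

β2 →J1  (Se1 fixes effort; stroke away)
β0 →TF1  (closing 1-jn rule on J1)
β1 →J2  (TF TF1: opposite of bond 0)
β3 →J2  (C1: C, integral causality)
β4 →J2  (C2 integral (e out))
β5 →R1  (only one flow-in slot at J2)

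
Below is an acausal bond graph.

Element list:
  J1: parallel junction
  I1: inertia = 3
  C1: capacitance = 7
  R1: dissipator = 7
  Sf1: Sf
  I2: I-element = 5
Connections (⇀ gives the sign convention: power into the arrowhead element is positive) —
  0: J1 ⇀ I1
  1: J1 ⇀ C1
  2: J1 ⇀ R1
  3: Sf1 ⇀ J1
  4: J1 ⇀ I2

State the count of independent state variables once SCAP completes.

3  (C1, I1, I2 all integral)

#3 stroke at Sf1  (source Sf1 imposes f)
#0 stroke at I1  (I1: I, integral causality)
#1 stroke at J1  (prefer integral on C1)
#2 stroke at R1  (0-jn J1 has e-setter on 1)
#4 stroke at I2  (0-jn J1 has e-setter on 1)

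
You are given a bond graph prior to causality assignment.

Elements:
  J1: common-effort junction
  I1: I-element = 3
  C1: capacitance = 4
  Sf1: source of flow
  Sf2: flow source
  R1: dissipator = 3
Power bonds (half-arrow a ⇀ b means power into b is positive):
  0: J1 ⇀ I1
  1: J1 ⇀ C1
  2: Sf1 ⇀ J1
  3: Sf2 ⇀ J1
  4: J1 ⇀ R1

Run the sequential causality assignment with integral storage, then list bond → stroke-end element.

b0 |I1
b1 |J1
b2 |Sf1
b3 |Sf2
b4 |R1

β2 →Sf1  (Sf1 (Sf) sets flow on bond)
β3 →Sf2  (Sf2 fixes flow; stroke at Sf2)
β0 →I1  (I1: I, integral causality)
β1 →J1  (prefer integral on C1)
β4 →R1  (0-jn J1 has e-setter on 1)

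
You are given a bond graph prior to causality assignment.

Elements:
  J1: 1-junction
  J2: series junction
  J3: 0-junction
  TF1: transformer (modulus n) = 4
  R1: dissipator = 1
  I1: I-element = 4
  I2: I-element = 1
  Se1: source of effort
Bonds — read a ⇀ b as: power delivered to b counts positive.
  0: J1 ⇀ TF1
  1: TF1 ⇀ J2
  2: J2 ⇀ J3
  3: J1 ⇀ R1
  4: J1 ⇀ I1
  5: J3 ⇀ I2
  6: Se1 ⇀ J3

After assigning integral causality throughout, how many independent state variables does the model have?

2  (I1, I2 all integral)

β6 stroke at J3  (Se1 (Se) sets effort on bond)
β2 stroke at J2  (J3 effort already set via bond 6)
β5 stroke at I2  (J3 effort already set via bond 6)
β1 stroke at TF1  (J2 needs exactly one f-in)
β0 stroke at J1  (TF1 one-in-one-out from 1)
β4 stroke at I1  (I1 outputs flow p/I1)
β3 stroke at J1  (J1: bond 4 brought flow, rest push out)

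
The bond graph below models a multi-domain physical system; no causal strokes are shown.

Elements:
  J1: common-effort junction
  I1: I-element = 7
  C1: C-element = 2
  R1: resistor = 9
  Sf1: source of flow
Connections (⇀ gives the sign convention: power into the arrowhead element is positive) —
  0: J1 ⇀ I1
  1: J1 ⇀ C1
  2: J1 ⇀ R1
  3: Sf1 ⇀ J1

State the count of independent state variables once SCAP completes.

2  (C1, I1 all integral)

b3 stroke at Sf1  (Sf1 (Sf) sets flow on bond)
b0 stroke at I1  (I1 integral (f out))
b1 stroke at J1  (C1: C, integral causality)
b2 stroke at R1  (J1 effort already set via bond 1)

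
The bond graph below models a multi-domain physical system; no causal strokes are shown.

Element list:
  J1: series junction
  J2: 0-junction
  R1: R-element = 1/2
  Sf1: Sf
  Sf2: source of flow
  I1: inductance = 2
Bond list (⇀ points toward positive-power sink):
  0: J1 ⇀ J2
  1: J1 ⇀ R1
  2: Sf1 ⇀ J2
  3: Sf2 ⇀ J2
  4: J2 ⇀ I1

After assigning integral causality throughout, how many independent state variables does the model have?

b2 stroke at Sf1  (Sf1: flow source, stroke at near end)
b3 stroke at Sf2  (Sf2: flow source, stroke at near end)
b4 stroke at I1  (I1 integral (f out))
b0 stroke at J2  (only one effort-in slot at J2)
b1 stroke at J1  (common-f at J1 fixed by 0)

1  (I1 all integral)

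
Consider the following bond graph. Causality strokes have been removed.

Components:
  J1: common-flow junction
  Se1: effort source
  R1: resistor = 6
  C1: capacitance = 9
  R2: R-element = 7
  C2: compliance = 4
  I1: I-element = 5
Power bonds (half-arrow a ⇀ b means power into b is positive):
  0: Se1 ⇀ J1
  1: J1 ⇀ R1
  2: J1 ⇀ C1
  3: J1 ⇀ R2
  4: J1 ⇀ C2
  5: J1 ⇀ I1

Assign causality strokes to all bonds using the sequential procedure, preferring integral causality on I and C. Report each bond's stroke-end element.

β0 stroke→J1  (Se1 fixes effort; stroke away)
β2 stroke→J1  (C1 integral (e out))
β4 stroke→J1  (C2: C, integral causality)
β5 stroke→I1  (I1 outputs flow p/I1)
β1 stroke→J1  (1-jn J1 has f-setter on 5)
β3 stroke→J1  (common-f at J1 fixed by 5)

#0 →J1
#1 →J1
#2 →J1
#3 →J1
#4 →J1
#5 →I1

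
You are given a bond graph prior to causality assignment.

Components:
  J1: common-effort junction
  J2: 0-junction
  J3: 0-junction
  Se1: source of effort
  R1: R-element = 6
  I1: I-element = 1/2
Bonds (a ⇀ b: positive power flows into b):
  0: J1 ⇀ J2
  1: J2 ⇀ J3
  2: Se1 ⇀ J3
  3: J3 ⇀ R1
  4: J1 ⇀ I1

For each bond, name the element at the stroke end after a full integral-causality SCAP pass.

β2 →J3  (Se1 (Se) sets effort on bond)
β1 →J2  (J3 effort already set via bond 2)
β3 →R1  (J3 effort already set via bond 2)
β0 →J1  (0-jn J2 has e-setter on 1)
β4 →I1  (J1 effort already set via bond 0)

b0 |J1
b1 |J2
b2 |J3
b3 |R1
b4 |I1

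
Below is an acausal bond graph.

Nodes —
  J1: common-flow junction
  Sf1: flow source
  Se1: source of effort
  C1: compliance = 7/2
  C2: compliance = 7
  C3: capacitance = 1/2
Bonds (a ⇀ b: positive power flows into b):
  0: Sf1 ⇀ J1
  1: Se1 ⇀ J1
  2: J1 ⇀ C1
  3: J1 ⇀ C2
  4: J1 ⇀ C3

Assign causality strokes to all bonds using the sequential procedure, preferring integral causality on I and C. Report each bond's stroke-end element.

#0 stroke→Sf1
#1 stroke→J1
#2 stroke→J1
#3 stroke→J1
#4 stroke→J1

#0 stroke→Sf1  (source Sf1 imposes f)
#1 stroke→J1  (Se1 (Se) sets effort on bond)
#2 stroke→J1  (J1: bond 0 brought flow, rest push out)
#3 stroke→J1  (common-f at J1 fixed by 0)
#4 stroke→J1  (common-f at J1 fixed by 0)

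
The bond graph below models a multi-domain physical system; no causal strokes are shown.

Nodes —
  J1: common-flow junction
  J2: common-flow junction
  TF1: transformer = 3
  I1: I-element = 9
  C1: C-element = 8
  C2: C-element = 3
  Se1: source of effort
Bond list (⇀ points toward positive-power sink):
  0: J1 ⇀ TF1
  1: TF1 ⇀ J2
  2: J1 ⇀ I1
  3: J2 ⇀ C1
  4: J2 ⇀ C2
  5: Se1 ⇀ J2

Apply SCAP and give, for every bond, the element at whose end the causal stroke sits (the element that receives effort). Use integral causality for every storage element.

bond 0 |J1
bond 1 |TF1
bond 2 |I1
bond 3 |J2
bond 4 |J2
bond 5 |J2

b5 stroke→J2  (Se1 (Se) sets effort on bond)
b2 stroke→I1  (prefer integral on I1)
b0 stroke→J1  (J1 flow already set via bond 2)
b1 stroke→TF1  (through TF1, causality passes straight; one stroke at TF1)
b3 stroke→J2  (1-jn J2 has f-setter on 1)
b4 stroke→J2  (J2 flow already set via bond 1)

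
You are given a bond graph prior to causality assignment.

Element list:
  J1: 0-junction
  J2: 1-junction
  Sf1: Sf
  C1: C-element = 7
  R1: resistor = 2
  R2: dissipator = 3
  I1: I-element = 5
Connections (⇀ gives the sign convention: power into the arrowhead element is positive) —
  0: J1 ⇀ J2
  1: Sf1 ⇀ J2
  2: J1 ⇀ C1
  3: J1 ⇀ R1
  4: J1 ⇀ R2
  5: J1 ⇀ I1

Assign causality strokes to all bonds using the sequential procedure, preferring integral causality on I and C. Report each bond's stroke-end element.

#0 stroke at J2
#1 stroke at Sf1
#2 stroke at J1
#3 stroke at R1
#4 stroke at R2
#5 stroke at I1

b1 stroke→Sf1  (source Sf1 imposes f)
b0 stroke→J2  (J2 flow already set via bond 1)
b2 stroke→J1  (C1 outputs effort q/C1)
b3 stroke→R1  (0-jn J1 has e-setter on 2)
b4 stroke→R2  (0-jn J1 has e-setter on 2)
b5 stroke→I1  (common-e at J1 fixed by 2)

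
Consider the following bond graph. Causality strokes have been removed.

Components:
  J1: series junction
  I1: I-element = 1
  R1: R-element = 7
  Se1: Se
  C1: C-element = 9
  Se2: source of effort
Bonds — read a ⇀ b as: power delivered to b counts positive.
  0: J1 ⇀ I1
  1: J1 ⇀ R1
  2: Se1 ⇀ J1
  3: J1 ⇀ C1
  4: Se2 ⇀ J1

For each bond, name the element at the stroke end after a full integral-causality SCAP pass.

bond 2 stroke at J1  (Se1 fixes effort; stroke away)
bond 4 stroke at J1  (source Se2 imposes e)
bond 0 stroke at I1  (I1 integral (f out))
bond 1 stroke at J1  (common-f at J1 fixed by 0)
bond 3 stroke at J1  (common-f at J1 fixed by 0)

b0 stroke→I1
b1 stroke→J1
b2 stroke→J1
b3 stroke→J1
b4 stroke→J1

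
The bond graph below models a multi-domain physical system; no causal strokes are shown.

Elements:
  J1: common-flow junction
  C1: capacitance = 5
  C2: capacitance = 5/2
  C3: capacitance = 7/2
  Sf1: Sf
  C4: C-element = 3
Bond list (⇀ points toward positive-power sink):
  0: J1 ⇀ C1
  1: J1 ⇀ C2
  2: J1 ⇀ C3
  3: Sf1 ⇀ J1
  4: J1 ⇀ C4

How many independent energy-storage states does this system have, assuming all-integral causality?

β3 |Sf1  (Sf1: flow source, stroke at near end)
β0 |J1  (J1 flow already set via bond 3)
β1 |J1  (J1 flow already set via bond 3)
β2 |J1  (J1: bond 3 brought flow, rest push out)
β4 |J1  (common-f at J1 fixed by 3)

4  (C1, C2, C3, C4 all integral)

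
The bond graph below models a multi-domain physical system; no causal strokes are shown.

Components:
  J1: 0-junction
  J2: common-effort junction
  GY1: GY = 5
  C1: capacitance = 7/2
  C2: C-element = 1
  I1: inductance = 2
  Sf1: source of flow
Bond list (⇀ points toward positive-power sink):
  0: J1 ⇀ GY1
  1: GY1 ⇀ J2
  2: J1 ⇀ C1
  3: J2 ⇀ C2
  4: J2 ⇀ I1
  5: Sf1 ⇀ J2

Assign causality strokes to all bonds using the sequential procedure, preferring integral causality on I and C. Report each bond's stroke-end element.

#5 stroke at Sf1  (Sf1 (Sf) sets flow on bond)
#2 stroke at J1  (prefer integral on C1)
#0 stroke at GY1  (J1 effort already set via bond 2)
#1 stroke at GY1  (GY1 both-in/both-out from 0)
#3 stroke at J2  (C2 outputs effort q/C2)
#4 stroke at I1  (0-jn J2 has e-setter on 3)

bond 0 →GY1
bond 1 →GY1
bond 2 →J1
bond 3 →J2
bond 4 →I1
bond 5 →Sf1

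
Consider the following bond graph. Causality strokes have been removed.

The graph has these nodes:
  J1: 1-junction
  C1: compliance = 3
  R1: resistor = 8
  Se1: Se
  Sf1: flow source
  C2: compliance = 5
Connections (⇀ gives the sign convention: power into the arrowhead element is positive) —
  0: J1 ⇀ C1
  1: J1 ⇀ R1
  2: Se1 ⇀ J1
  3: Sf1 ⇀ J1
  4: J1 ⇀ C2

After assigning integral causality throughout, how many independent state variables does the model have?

2  (C1, C2 all integral)

#2 stroke at J1  (Se1 (Se) sets effort on bond)
#3 stroke at Sf1  (source Sf1 imposes f)
#0 stroke at J1  (common-f at J1 fixed by 3)
#1 stroke at J1  (common-f at J1 fixed by 3)
#4 stroke at J1  (J1 flow already set via bond 3)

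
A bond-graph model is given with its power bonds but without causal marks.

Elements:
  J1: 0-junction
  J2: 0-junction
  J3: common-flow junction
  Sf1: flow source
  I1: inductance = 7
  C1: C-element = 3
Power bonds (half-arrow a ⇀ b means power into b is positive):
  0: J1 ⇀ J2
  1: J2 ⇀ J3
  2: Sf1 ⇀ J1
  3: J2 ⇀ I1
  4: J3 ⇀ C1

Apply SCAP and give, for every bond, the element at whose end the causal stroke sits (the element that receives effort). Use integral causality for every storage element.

bond 2 stroke→Sf1  (source Sf1 imposes f)
bond 0 stroke→J1  (closing 0-jn rule on J1)
bond 3 stroke→I1  (I1 outputs flow p/I1)
bond 1 stroke→J2  (J2: last free bond brings effort in)
bond 4 stroke→J3  (J3: bond 1 brought flow, rest push out)

#0 →J1
#1 →J2
#2 →Sf1
#3 →I1
#4 →J3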